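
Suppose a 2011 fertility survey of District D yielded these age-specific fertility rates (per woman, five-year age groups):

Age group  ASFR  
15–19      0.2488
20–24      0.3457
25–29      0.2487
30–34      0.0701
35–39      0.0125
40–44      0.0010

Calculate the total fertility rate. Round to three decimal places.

4.634

Sum of ASFRs = 0.2488 + 0.3457 + 0.2487 + 0.0701 + 0.0125 + 0.0010 = 0.9268
TFR = 5 × 0.9268 = 4.634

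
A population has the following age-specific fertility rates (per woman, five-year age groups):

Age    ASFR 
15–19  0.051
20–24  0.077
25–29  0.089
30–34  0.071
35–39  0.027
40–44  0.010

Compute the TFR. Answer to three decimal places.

1.625

Sum of ASFRs = 0.051 + 0.077 + 0.089 + 0.071 + 0.027 + 0.010 = 0.325
TFR = 5 × 0.325 = 1.625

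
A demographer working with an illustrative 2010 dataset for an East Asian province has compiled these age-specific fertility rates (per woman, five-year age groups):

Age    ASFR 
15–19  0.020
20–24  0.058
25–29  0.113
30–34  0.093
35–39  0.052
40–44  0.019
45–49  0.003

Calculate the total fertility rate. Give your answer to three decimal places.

Sum of ASFRs = 0.020 + 0.058 + 0.113 + 0.093 + 0.052 + 0.019 + 0.003 = 0.358
TFR = 5 × 0.358 = 1.79

1.790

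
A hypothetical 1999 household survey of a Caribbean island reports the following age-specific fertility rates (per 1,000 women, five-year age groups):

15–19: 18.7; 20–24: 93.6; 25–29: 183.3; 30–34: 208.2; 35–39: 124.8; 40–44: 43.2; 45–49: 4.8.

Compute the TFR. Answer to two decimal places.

3.38

Sum of ASFRs = 18.7 + 93.6 + 183.3 + 208.2 + 124.8 + 43.2 + 4.8 = 676.6
TFR = 5 × 676.6 / 1000 = 3.383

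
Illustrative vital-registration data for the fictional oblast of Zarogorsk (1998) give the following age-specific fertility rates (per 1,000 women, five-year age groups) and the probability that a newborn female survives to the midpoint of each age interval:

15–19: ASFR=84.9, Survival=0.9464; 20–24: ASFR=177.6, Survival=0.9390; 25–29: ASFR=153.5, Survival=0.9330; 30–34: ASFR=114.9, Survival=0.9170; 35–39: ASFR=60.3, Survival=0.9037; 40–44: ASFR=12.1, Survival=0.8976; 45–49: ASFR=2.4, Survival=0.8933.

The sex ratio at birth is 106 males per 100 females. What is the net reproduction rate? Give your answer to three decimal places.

1.367

Proportion female at birth = 100 / (100 + 106) = 0.48544.
Survival-weighted fertility by age (5·fₓ·Sₓ):
  15–19: 5 × 84.9/1000 × 0.9464 = 0.40175
  20–24: 5 × 177.6/1000 × 0.9390 = 0.83383
  25–29: 5 × 153.5/1000 × 0.9330 = 0.71608
  30–34: 5 × 114.9/1000 × 0.9170 = 0.52682
  35–39: 5 × 60.3/1000 × 0.9037 = 0.27247
  40–44: 5 × 12.1/1000 × 0.8976 = 0.05430
  45–49: 5 × 2.4/1000 × 0.8933 = 0.01072
Sum = 2.81597
NRR = 0.48544 × 2.81597 = 1.36698
With NRR above 1 the population is above replacement fertility.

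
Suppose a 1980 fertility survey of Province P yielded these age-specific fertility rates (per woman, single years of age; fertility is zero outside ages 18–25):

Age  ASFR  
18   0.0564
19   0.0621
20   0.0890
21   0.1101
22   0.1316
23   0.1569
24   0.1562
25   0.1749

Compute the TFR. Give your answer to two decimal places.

Sum of ASFRs = 0.0564 + 0.0621 + 0.0890 + 0.1101 + 0.1316 + 0.1569 + 0.1562 + 0.1749 = 0.9372
TFR = 0.9372

0.94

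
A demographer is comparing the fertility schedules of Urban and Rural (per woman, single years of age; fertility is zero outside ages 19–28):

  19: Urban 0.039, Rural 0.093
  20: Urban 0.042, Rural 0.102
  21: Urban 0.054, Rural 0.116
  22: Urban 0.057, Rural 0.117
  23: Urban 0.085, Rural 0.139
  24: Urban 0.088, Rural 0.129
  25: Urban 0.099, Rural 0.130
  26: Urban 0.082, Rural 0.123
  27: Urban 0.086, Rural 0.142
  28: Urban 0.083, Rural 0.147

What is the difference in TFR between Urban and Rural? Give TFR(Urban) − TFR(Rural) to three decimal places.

Urban:
  Sum of ASFRs = 0.039 + 0.042 + 0.054 + 0.057 + 0.085 + 0.088 + 0.099 + 0.082 + 0.086 + 0.083 = 0.715
  TFR = 0.715
Rural:
  Sum of ASFRs = 0.093 + 0.102 + 0.116 + 0.117 + 0.139 + 0.129 + 0.130 + 0.123 + 0.142 + 0.147 = 1.238
  TFR = 1.238
Difference = 0.715 − 1.238 = -0.523

-0.523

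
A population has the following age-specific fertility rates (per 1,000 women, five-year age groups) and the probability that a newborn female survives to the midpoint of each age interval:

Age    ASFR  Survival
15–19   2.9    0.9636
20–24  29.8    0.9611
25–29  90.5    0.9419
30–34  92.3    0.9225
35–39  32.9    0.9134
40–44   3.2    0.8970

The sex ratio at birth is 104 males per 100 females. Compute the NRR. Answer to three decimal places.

Proportion female at birth = 100 / (100 + 104) = 0.49020.
Per-age-group product (5 × ASFR × survival probability):
  15–19: 5 × 2.9/1000 × 0.9636 = 0.01397
  20–24: 5 × 29.8/1000 × 0.9611 = 0.14320
  25–29: 5 × 90.5/1000 × 0.9419 = 0.42621
  30–34: 5 × 92.3/1000 × 0.9225 = 0.42573
  35–39: 5 × 32.9/1000 × 0.9134 = 0.15025
  40–44: 5 × 3.2/1000 × 0.8970 = 0.01435
Sum = 1.17371
NRR = 0.49020 × 1.17371 = 0.57535

0.575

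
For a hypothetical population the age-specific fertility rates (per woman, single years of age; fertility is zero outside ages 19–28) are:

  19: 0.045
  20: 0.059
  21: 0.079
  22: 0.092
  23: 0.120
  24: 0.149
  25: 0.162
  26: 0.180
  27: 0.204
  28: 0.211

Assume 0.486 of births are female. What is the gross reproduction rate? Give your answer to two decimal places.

Proportion female at birth = 0.486.
Sum of ASFRs = 0.045 + 0.059 + 0.079 + 0.092 + 0.120 + 0.149 + 0.162 + 0.180 + 0.204 + 0.211 = 1.301
TFR = 1.301
GRR = 0.486 × 1.301 = 0.63229

0.63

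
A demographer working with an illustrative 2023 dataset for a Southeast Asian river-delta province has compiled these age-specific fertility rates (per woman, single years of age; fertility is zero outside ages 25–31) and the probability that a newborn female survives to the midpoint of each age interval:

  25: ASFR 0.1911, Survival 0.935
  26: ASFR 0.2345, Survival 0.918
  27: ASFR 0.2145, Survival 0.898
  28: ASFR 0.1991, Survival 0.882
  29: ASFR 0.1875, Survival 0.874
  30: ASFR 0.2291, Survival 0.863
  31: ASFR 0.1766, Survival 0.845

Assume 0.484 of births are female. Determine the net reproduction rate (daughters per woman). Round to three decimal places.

Proportion female at birth = 0.484.
Weighting each age-specific rate by interval width and survival:
  25: 1 × 0.1911 × 0.935 = 0.17868
  26: 1 × 0.2345 × 0.918 = 0.21527
  27: 1 × 0.2145 × 0.898 = 0.19262
  28: 1 × 0.1991 × 0.882 = 0.17561
  29: 1 × 0.1875 × 0.874 = 0.16388
  30: 1 × 0.2291 × 0.863 = 0.19771
  31: 1 × 0.1766 × 0.845 = 0.14923
Sum = 1.27300
NRR = 0.484 × 1.27300 = 0.61613
An NRR under 1 implies long-run decline under these rates.

0.616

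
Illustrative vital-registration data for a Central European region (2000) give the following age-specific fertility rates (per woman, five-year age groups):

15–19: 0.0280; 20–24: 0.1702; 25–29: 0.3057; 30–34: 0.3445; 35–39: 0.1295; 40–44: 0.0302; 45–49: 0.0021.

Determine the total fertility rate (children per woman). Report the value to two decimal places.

5.05

Sum of ASFRs = 0.0280 + 0.1702 + 0.3057 + 0.3445 + 0.1295 + 0.0302 + 0.0021 = 1.0102
TFR = 5 × 1.0102 = 5.051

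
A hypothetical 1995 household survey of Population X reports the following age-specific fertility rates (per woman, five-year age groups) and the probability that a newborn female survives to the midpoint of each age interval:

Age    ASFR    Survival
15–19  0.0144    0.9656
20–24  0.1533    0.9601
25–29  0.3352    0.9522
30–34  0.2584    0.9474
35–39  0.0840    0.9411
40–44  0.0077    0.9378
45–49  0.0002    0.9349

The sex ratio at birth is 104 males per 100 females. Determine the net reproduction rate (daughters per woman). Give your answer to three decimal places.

Proportion female at birth = 100 / (100 + 104) = 0.49020.
Per-age-group product (5 × ASFR × survival probability):
  15–19: 5 × 0.0144 × 0.9656 = 0.06952
  20–24: 5 × 0.1533 × 0.9601 = 0.73592
  25–29: 5 × 0.3352 × 0.9522 = 1.59589
  30–34: 5 × 0.2584 × 0.9474 = 1.22404
  35–39: 5 × 0.0840 × 0.9411 = 0.39526
  40–44: 5 × 0.0077 × 0.9378 = 0.03611
  45–49: 5 × 0.0002 × 0.9349 = 0.00093
Sum = 4.05767
NRR = 0.49020 × 4.05767 = 1.98907
An NRR exceeding 1 indicates intrinsic growth under these rates.

1.989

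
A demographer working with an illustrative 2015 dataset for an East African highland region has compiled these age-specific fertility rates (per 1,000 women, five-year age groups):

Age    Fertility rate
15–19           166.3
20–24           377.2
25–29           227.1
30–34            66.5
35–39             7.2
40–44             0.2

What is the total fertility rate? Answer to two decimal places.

Sum of ASFRs = 166.3 + 377.2 + 227.1 + 66.5 + 7.2 + 0.2 = 844.5
TFR = 5 × 844.5 / 1000 = 4.2225

4.22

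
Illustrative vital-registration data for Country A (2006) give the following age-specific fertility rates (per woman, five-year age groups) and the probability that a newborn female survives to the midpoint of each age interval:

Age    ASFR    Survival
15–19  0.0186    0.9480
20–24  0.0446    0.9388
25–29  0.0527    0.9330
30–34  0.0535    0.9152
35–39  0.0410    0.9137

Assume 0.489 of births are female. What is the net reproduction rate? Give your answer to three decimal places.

Proportion female at birth = 0.489.
Each age group contributes 5 × ASFR × survival:
  15–19: 5 × 0.0186 × 0.9480 = 0.08816
  20–24: 5 × 0.0446 × 0.9388 = 0.20935
  25–29: 5 × 0.0527 × 0.9330 = 0.24585
  30–34: 5 × 0.0535 × 0.9152 = 0.24482
  35–39: 5 × 0.0410 × 0.9137 = 0.18731
Sum = 0.97549
NRR = 0.489 × 0.97549 = 0.47701

0.477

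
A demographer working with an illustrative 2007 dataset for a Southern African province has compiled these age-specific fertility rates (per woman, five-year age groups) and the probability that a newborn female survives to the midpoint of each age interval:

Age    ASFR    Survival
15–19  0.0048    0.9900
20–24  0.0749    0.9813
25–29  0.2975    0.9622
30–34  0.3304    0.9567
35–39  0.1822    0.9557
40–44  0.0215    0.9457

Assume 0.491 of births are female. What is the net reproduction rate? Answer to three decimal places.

Proportion female at birth = 0.491.
Weighting each age-specific rate by interval width and survival:
  15–19: 5 × 0.0048 × 0.9900 = 0.02376
  20–24: 5 × 0.0749 × 0.9813 = 0.36750
  25–29: 5 × 0.2975 × 0.9622 = 1.43127
  30–34: 5 × 0.3304 × 0.9567 = 1.58047
  35–39: 5 × 0.1822 × 0.9557 = 0.87064
  40–44: 5 × 0.0215 × 0.9457 = 0.10166
Sum = 4.37530
NRR = 0.491 × 4.37530 = 2.14827
With NRR above 1 the population is above replacement fertility.

2.148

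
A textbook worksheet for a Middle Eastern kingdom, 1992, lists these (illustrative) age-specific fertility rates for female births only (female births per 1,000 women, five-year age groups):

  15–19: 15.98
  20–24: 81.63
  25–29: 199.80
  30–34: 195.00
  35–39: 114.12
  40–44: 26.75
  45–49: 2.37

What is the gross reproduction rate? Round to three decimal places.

Sum of female ASFRs = 15.98 + 81.63 + 199.80 + 195.00 + 114.12 + 26.75 + 2.37 = 635.65
GRR = 5 × 635.65 / 1000 = 3.17825

3.178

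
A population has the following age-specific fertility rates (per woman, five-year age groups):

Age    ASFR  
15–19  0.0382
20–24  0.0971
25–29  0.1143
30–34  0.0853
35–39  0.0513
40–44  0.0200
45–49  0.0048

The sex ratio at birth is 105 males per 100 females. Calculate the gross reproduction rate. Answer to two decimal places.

Proportion female at birth = 100 / (100 + 105) = 0.48780.
Sum of ASFRs = 0.0382 + 0.0971 + 0.1143 + 0.0853 + 0.0513 + 0.0200 + 0.0048 = 0.4110
TFR = 5 × 0.4110 = 2.055
GRR = 0.48780 × 2.055 = 1.00243

1.00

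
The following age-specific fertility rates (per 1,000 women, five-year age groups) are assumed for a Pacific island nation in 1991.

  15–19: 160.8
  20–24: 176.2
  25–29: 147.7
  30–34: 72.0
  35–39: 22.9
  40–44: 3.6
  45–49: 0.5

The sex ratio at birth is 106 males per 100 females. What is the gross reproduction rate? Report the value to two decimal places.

Proportion female at birth = 100 / (100 + 106) = 0.48544.
Sum of ASFRs = 160.8 + 176.2 + 147.7 + 72.0 + 22.9 + 3.6 + 0.5 = 583.7
TFR = 5 × 583.7 / 1000 = 2.9185
GRR = 0.48544 × 2.9185 = 1.41676

1.42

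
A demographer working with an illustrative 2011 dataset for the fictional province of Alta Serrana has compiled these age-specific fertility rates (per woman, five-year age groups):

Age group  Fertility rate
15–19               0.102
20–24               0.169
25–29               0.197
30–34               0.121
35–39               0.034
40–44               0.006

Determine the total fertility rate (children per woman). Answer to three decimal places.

3.145

Sum of ASFRs = 0.102 + 0.169 + 0.197 + 0.121 + 0.034 + 0.006 = 0.629
TFR = 5 × 0.629 = 3.145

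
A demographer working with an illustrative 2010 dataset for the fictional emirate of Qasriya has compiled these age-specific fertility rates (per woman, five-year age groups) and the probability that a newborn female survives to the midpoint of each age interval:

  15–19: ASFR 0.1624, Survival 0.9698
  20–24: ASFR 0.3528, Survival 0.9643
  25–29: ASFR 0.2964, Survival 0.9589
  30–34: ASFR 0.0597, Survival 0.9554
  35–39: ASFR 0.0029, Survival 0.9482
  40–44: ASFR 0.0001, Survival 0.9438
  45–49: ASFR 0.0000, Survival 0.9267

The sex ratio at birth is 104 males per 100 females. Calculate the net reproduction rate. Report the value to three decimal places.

2.063

Proportion female at birth = 100 / (100 + 104) = 0.49020.
Weighting each age-specific rate by interval width and survival:
  15–19: 5 × 0.1624 × 0.9698 = 0.78748
  20–24: 5 × 0.3528 × 0.9643 = 1.70103
  25–29: 5 × 0.2964 × 0.9589 = 1.42109
  30–34: 5 × 0.0597 × 0.9554 = 0.28519
  35–39: 5 × 0.0029 × 0.9482 = 0.01375
  40–44: 5 × 0.0001 × 0.9438 = 0.00047
  45–49: 5 × 0.0000 × 0.9267 = 0.00000
Sum = 4.20901
NRR = 0.49020 × 4.20901 = 2.06326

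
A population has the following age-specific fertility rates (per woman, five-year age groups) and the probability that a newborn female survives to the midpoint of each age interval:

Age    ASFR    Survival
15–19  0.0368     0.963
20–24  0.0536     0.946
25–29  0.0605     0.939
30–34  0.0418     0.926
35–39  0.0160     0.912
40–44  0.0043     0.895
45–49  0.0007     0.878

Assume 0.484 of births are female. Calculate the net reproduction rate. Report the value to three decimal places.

0.486

Proportion female at birth = 0.484.
Each age group contributes 5 × ASFR × survival:
  15–19: 5 × 0.0368 × 0.963 = 0.17719
  20–24: 5 × 0.0536 × 0.946 = 0.25353
  25–29: 5 × 0.0605 × 0.939 = 0.28405
  30–34: 5 × 0.0418 × 0.926 = 0.19353
  35–39: 5 × 0.0160 × 0.912 = 0.07296
  40–44: 5 × 0.0043 × 0.895 = 0.01924
  45–49: 5 × 0.0007 × 0.878 = 0.00307
Sum = 1.00357
NRR = 0.484 × 1.00357 = 0.48573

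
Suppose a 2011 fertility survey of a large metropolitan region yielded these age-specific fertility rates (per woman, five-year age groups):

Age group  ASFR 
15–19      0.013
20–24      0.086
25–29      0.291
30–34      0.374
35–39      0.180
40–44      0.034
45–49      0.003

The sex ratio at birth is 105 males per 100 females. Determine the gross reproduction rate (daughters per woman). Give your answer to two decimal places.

Proportion female at birth = 100 / (100 + 105) = 0.48780.
Sum of ASFRs = 0.013 + 0.086 + 0.291 + 0.374 + 0.180 + 0.034 + 0.003 = 0.981
TFR = 5 × 0.981 = 4.905
GRR = 0.48780 × 4.905 = 2.39266

2.39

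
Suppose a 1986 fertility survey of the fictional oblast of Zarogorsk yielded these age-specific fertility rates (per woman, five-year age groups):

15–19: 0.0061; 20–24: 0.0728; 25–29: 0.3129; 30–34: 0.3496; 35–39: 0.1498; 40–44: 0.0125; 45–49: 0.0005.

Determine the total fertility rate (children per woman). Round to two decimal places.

Sum of ASFRs = 0.0061 + 0.0728 + 0.3129 + 0.3496 + 0.1498 + 0.0125 + 0.0005 = 0.9042
TFR = 5 × 0.9042 = 4.521

4.52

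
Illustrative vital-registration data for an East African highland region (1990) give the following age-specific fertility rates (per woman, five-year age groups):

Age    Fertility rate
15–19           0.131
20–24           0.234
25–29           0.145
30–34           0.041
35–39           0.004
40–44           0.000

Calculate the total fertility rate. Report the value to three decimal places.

Sum of ASFRs = 0.131 + 0.234 + 0.145 + 0.041 + 0.004 + 0.000 = 0.555
TFR = 5 × 0.555 = 2.775

2.775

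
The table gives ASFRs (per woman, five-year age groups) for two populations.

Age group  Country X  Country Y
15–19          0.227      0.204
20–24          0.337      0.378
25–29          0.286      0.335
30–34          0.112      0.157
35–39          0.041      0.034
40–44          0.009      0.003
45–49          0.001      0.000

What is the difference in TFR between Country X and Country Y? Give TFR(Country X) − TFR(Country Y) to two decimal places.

Country X:
  Sum of ASFRs = 0.227 + 0.337 + 0.286 + 0.112 + 0.041 + 0.009 + 0.001 = 1.013
  TFR = 5 × 1.013 = 5.065
Country Y:
  Sum of ASFRs = 0.204 + 0.378 + 0.335 + 0.157 + 0.034 + 0.003 + 0.000 = 1.111
  TFR = 5 × 1.111 = 5.555
Difference = 5.065 − 5.555 = -0.49

-0.49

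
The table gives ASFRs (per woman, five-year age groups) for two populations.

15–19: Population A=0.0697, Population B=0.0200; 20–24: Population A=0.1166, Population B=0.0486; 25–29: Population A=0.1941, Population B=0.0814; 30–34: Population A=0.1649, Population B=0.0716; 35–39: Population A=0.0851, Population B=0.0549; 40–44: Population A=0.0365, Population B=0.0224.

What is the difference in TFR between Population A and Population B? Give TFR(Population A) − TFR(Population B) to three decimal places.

1.840

Population A:
  Sum of ASFRs = 0.0697 + 0.1166 + 0.1941 + 0.1649 + 0.0851 + 0.0365 = 0.6669
  TFR = 5 × 0.6669 = 3.3345
Population B:
  Sum of ASFRs = 0.0200 + 0.0486 + 0.0814 + 0.0716 + 0.0549 + 0.0224 = 0.2989
  TFR = 5 × 0.2989 = 1.4945
Difference = 3.3345 − 1.4945 = 1.84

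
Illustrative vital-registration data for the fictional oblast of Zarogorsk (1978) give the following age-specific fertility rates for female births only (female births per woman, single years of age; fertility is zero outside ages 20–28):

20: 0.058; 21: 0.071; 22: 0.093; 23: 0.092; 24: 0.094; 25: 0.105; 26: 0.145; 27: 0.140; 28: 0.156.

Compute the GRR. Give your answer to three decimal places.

0.954

Sum of female ASFRs = 0.058 + 0.071 + 0.093 + 0.092 + 0.094 + 0.105 + 0.145 + 0.140 + 0.156 = 0.954
GRR = 0.954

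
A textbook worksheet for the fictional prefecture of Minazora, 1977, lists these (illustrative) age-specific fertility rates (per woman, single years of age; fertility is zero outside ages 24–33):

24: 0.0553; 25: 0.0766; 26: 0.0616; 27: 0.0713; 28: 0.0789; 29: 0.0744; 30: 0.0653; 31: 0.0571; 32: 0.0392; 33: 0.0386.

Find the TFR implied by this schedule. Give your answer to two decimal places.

0.62

Sum of ASFRs = 0.0553 + 0.0766 + 0.0616 + 0.0713 + 0.0789 + 0.0744 + 0.0653 + 0.0571 + 0.0392 + 0.0386 = 0.6183
TFR = 0.6183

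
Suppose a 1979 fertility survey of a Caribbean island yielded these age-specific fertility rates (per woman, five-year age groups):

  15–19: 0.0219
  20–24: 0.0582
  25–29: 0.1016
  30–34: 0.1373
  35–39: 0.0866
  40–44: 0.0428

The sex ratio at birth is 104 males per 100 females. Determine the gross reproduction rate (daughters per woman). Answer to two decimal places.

1.10

Proportion female at birth = 100 / (100 + 104) = 0.49020.
Sum of ASFRs = 0.0219 + 0.0582 + 0.1016 + 0.1373 + 0.0866 + 0.0428 = 0.4484
TFR = 5 × 0.4484 = 2.242
GRR = 0.49020 × 2.242 = 1.09903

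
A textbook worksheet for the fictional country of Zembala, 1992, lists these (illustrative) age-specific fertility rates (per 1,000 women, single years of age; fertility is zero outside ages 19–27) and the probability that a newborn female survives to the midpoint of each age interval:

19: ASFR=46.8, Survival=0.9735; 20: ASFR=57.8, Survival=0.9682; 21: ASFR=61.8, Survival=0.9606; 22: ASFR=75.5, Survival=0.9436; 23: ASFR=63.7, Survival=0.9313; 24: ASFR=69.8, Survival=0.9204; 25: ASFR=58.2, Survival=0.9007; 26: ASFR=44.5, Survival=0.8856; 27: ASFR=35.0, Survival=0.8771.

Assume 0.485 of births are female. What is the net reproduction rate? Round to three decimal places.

Proportion female at birth = 0.485.
Weighting each age-specific rate by interval width and survival:
  19: 1 × 46.8/1000 × 0.9735 = 0.04556
  20: 1 × 57.8/1000 × 0.9682 = 0.05596
  21: 1 × 61.8/1000 × 0.9606 = 0.05937
  22: 1 × 75.5/1000 × 0.9436 = 0.07124
  23: 1 × 63.7/1000 × 0.9313 = 0.05932
  24: 1 × 69.8/1000 × 0.9204 = 0.06424
  25: 1 × 58.2/1000 × 0.9007 = 0.05242
  26: 1 × 44.5/1000 × 0.8856 = 0.03941
  27: 1 × 35.0/1000 × 0.8771 = 0.03070
Sum = 0.47822
NRR = 0.485 × 0.47822 = 0.23194
With NRR below 1 the population is below replacement fertility.

0.232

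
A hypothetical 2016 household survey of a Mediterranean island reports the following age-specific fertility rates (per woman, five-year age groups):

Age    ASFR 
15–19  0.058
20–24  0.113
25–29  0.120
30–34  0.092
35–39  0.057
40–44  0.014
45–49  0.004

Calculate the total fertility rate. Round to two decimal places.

2.29

Sum of ASFRs = 0.058 + 0.113 + 0.120 + 0.092 + 0.057 + 0.014 + 0.004 = 0.458
TFR = 5 × 0.458 = 2.29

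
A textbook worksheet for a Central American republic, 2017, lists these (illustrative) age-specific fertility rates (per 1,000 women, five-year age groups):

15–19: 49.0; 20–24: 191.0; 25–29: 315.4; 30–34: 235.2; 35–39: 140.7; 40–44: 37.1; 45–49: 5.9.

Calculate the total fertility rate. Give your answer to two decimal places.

Sum of ASFRs = 49.0 + 191.0 + 315.4 + 235.2 + 140.7 + 37.1 + 5.9 = 974.3
TFR = 5 × 974.3 / 1000 = 4.8715

4.87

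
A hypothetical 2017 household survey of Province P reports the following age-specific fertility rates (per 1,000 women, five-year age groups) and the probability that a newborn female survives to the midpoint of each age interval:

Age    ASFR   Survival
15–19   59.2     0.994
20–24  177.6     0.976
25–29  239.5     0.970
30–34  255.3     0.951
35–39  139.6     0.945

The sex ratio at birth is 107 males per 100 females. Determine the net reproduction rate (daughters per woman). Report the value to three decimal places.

2.027

Proportion female at birth = 100 / (100 + 107) = 0.48309.
Each age group contributes 5 × ASFR × survival:
  15–19: 5 × 59.2/1000 × 0.994 = 0.29422
  20–24: 5 × 177.6/1000 × 0.976 = 0.86669
  25–29: 5 × 239.5/1000 × 0.970 = 1.16158
  30–34: 5 × 255.3/1000 × 0.951 = 1.21395
  35–39: 5 × 139.6/1000 × 0.945 = 0.65961
Sum = 4.19605
NRR = 0.48309 × 4.19605 = 2.02707
An NRR exceeding 1 indicates intrinsic growth under these rates.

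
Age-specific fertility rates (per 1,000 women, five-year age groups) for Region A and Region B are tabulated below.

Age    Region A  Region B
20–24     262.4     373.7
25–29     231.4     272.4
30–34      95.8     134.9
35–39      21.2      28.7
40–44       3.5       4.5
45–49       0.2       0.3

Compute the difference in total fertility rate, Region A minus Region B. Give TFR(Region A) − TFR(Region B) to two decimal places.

-1.00

Region A:
  Sum of ASFRs = 262.4 + 231.4 + 95.8 + 21.2 + 3.5 + 0.2 = 614.5
  TFR = 5 × 614.5 / 1000 = 3.0725
Region B:
  Sum of ASFRs = 373.7 + 272.4 + 134.9 + 28.7 + 4.5 + 0.3 = 814.5
  TFR = 5 × 814.5 / 1000 = 4.0725
Difference = 3.0725 − 4.0725 = -1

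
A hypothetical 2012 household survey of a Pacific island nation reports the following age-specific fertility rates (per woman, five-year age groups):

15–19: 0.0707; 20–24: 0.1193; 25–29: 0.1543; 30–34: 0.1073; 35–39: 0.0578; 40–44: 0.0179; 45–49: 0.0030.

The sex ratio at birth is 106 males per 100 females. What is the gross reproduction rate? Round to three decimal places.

Proportion female at birth = 100 / (100 + 106) = 0.48544.
Sum of ASFRs = 0.0707 + 0.1193 + 0.1543 + 0.1073 + 0.0578 + 0.0179 + 0.0030 = 0.5303
TFR = 5 × 0.5303 = 2.6515
GRR = 0.48544 × 2.6515 = 1.28714

1.287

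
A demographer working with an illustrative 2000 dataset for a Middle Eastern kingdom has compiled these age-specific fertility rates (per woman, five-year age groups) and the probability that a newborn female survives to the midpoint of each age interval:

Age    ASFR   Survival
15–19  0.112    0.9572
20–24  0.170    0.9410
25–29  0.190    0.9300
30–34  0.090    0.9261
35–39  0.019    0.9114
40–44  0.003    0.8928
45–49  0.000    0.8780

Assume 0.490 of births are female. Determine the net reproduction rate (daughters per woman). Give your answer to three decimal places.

1.341

Proportion female at birth = 0.490.
Weighting each age-specific rate by interval width and survival:
  15–19: 5 × 0.112 × 0.9572 = 0.53603
  20–24: 5 × 0.170 × 0.9410 = 0.79985
  25–29: 5 × 0.190 × 0.9300 = 0.88350
  30–34: 5 × 0.090 × 0.9261 = 0.41675
  35–39: 5 × 0.019 × 0.9114 = 0.08658
  40–44: 5 × 0.003 × 0.8928 = 0.01339
  45–49: 5 × 0.000 × 0.8780 = 0.00000
Sum = 2.73610
NRR = 0.490 × 2.73610 = 1.34069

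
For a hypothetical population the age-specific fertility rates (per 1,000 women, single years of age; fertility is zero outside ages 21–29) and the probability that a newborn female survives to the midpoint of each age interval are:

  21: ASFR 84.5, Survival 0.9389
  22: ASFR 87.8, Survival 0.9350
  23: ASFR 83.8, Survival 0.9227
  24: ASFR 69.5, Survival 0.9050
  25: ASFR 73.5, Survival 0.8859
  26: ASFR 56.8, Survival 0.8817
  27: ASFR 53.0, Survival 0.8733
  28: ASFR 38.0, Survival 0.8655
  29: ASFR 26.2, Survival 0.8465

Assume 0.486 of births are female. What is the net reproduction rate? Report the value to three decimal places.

Proportion female at birth = 0.486.
Weighting each age-specific rate by interval width and survival:
  21: 1 × 84.5/1000 × 0.9389 = 0.07934
  22: 1 × 87.8/1000 × 0.9350 = 0.08209
  23: 1 × 83.8/1000 × 0.9227 = 0.07732
  24: 1 × 69.5/1000 × 0.9050 = 0.06290
  25: 1 × 73.5/1000 × 0.8859 = 0.06511
  26: 1 × 56.8/1000 × 0.8817 = 0.05008
  27: 1 × 53.0/1000 × 0.8733 = 0.04628
  28: 1 × 38.0/1000 × 0.8655 = 0.03289
  29: 1 × 26.2/1000 × 0.8465 = 0.02218
Sum = 0.51819
NRR = 0.486 × 0.51819 = 0.25184
NRR < 1, so the cohort does not fully replace itself.

0.252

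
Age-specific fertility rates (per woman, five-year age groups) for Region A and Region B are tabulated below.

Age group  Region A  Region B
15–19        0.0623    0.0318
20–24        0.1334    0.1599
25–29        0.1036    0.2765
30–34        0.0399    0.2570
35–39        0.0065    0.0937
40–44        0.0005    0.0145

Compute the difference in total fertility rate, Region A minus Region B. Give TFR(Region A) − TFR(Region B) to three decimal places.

Region A:
  Sum of ASFRs = 0.0623 + 0.1334 + 0.1036 + 0.0399 + 0.0065 + 0.0005 = 0.3462
  TFR = 5 × 0.3462 = 1.731
Region B:
  Sum of ASFRs = 0.0318 + 0.1599 + 0.2765 + 0.2570 + 0.0937 + 0.0145 = 0.8334
  TFR = 5 × 0.8334 = 4.167
Difference = 1.731 − 4.167 = -2.436

-2.436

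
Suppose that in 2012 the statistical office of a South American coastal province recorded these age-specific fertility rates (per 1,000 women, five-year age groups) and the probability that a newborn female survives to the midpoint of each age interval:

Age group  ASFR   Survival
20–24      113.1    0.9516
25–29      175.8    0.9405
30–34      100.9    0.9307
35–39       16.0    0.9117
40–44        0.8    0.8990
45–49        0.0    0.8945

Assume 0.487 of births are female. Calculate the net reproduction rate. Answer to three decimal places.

0.931

Proportion female at birth = 0.487.
Per-age-group product (5 × ASFR × survival probability):
  20–24: 5 × 113.1/1000 × 0.9516 = 0.53813
  25–29: 5 × 175.8/1000 × 0.9405 = 0.82670
  30–34: 5 × 100.9/1000 × 0.9307 = 0.46954
  35–39: 5 × 16.0/1000 × 0.9117 = 0.07294
  40–44: 5 × 0.8/1000 × 0.8990 = 0.00360
  45–49: 5 × 0.0/1000 × 0.8945 = 0.00000
Sum = 1.91091
NRR = 0.487 × 1.91091 = 0.93061
NRR < 1, so the cohort does not fully replace itself.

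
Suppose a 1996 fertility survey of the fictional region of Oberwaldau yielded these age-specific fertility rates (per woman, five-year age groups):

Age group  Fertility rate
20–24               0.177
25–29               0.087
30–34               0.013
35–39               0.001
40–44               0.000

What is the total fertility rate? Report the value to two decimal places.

1.39

Sum of ASFRs = 0.177 + 0.087 + 0.013 + 0.001 + 0.000 = 0.278
TFR = 5 × 0.278 = 1.39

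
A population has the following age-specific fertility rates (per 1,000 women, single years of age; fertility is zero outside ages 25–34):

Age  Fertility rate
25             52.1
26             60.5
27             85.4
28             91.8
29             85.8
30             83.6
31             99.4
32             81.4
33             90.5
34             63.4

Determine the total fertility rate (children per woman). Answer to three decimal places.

0.794

Sum of ASFRs = 52.1 + 60.5 + 85.4 + 91.8 + 85.8 + 83.6 + 99.4 + 81.4 + 90.5 + 63.4 = 793.9
TFR = 793.9 / 1000 = 0.7939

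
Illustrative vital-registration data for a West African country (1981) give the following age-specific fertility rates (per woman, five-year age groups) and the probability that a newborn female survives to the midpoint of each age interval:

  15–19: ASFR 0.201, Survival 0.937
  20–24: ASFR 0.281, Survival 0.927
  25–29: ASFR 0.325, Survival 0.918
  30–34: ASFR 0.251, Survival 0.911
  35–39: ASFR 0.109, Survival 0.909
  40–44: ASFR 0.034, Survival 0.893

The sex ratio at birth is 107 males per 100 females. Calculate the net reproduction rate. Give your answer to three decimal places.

Proportion female at birth = 100 / (100 + 107) = 0.48309.
Survival-weighted fertility by age (5·fₓ·Sₓ):
  15–19: 5 × 0.201 × 0.937 = 0.94169
  20–24: 5 × 0.281 × 0.927 = 1.30244
  25–29: 5 × 0.325 × 0.918 = 1.49175
  30–34: 5 × 0.251 × 0.911 = 1.14331
  35–39: 5 × 0.109 × 0.909 = 0.49541
  40–44: 5 × 0.034 × 0.893 = 0.15181
Sum = 5.52641
NRR = 0.48309 × 5.52641 = 2.66975

2.670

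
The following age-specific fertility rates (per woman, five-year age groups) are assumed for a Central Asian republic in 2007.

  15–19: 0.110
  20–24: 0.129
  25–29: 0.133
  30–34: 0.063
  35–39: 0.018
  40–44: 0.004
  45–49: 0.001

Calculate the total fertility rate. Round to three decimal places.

2.290

Sum of ASFRs = 0.110 + 0.129 + 0.133 + 0.063 + 0.018 + 0.004 + 0.001 = 0.458
TFR = 5 × 0.458 = 2.29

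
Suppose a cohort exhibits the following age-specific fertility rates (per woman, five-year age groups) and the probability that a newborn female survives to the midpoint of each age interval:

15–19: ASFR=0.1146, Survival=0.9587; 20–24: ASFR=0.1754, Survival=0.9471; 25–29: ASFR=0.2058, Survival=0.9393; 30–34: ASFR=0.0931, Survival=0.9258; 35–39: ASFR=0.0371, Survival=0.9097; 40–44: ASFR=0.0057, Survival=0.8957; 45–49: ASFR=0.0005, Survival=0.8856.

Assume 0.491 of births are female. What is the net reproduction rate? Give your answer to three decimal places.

1.460

Proportion female at birth = 0.491.
Per-age-group product (5 × ASFR × survival probability):
  15–19: 5 × 0.1146 × 0.9587 = 0.54934
  20–24: 5 × 0.1754 × 0.9471 = 0.83061
  25–29: 5 × 0.2058 × 0.9393 = 0.96654
  30–34: 5 × 0.0931 × 0.9258 = 0.43096
  35–39: 5 × 0.0371 × 0.9097 = 0.16875
  40–44: 5 × 0.0057 × 0.8957 = 0.02553
  45–49: 5 × 0.0005 × 0.8856 = 0.00221
Sum = 2.97394
NRR = 0.491 × 2.97394 = 1.46020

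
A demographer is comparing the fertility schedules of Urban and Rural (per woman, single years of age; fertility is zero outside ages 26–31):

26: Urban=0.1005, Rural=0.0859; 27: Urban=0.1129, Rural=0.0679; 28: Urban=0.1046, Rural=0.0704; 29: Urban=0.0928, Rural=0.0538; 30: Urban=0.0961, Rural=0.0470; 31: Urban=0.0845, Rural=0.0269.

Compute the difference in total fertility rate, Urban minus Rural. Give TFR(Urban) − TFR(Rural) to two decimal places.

Urban:
  Sum of ASFRs = 0.1005 + 0.1129 + 0.1046 + 0.0928 + 0.0961 + 0.0845 = 0.5914
  TFR = 0.5914
Rural:
  Sum of ASFRs = 0.0859 + 0.0679 + 0.0704 + 0.0538 + 0.0470 + 0.0269 = 0.3519
  TFR = 0.3519
Difference = 0.5914 − 0.3519 = 0.2395

0.24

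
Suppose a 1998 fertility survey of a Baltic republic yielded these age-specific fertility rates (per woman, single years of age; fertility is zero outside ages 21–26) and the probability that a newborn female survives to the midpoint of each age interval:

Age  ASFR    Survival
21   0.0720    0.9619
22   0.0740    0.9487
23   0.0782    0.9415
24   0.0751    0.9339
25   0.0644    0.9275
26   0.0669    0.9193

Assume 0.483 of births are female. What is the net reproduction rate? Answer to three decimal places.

0.195

Proportion female at birth = 0.483.
Weighting each age-specific rate by interval width and survival:
  21: 1 × 0.0720 × 0.9619 = 0.06926
  22: 1 × 0.0740 × 0.9487 = 0.07020
  23: 1 × 0.0782 × 0.9415 = 0.07363
  24: 1 × 0.0751 × 0.9339 = 0.07014
  25: 1 × 0.0644 × 0.9275 = 0.05973
  26: 1 × 0.0669 × 0.9193 = 0.06150
Sum = 0.40446
NRR = 0.483 × 0.40446 = 0.19535
NRR < 1, so the cohort does not fully replace itself.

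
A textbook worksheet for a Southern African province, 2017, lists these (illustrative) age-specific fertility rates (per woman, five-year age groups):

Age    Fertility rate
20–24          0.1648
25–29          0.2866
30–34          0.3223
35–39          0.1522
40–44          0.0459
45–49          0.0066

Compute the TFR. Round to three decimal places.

4.892

Sum of ASFRs = 0.1648 + 0.2866 + 0.3223 + 0.1522 + 0.0459 + 0.0066 = 0.9784
TFR = 5 × 0.9784 = 4.892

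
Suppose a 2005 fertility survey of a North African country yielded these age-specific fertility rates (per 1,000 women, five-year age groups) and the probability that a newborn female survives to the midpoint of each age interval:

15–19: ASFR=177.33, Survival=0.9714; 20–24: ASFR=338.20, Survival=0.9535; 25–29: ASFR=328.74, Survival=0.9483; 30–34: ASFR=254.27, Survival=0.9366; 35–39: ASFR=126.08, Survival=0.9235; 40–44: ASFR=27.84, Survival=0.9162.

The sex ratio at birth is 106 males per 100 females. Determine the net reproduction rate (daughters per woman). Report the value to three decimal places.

Proportion female at birth = 100 / (100 + 106) = 0.48544.
Weighting each age-specific rate by interval width and survival:
  15–19: 5 × 177.33/1000 × 0.9714 = 0.86129
  20–24: 5 × 338.20/1000 × 0.9535 = 1.61237
  25–29: 5 × 328.74/1000 × 0.9483 = 1.55872
  30–34: 5 × 254.27/1000 × 0.9366 = 1.19075
  35–39: 5 × 126.08/1000 × 0.9235 = 0.58217
  40–44: 5 × 27.84/1000 × 0.9162 = 0.12754
Sum = 5.93284
NRR = 0.48544 × 5.93284 = 2.88004
NRR > 1, so each generation more than replaces itself.

2.880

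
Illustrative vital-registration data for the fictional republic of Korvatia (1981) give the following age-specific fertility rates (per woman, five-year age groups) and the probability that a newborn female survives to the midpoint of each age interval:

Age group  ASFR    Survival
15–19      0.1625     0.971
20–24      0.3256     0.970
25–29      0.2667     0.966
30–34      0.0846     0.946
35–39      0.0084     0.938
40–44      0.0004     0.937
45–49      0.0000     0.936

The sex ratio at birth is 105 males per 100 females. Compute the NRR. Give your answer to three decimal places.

1.999

Proportion female at birth = 100 / (100 + 105) = 0.48780.
Each age group contributes 5 × ASFR × survival:
  15–19: 5 × 0.1625 × 0.971 = 0.78894
  20–24: 5 × 0.3256 × 0.970 = 1.57916
  25–29: 5 × 0.2667 × 0.966 = 1.28816
  30–34: 5 × 0.0846 × 0.946 = 0.40016
  35–39: 5 × 0.0084 × 0.938 = 0.03940
  40–44: 5 × 0.0004 × 0.937 = 0.00187
  45–49: 5 × 0.0000 × 0.936 = 0.00000
Sum = 4.09769
NRR = 0.48780 × 4.09769 = 1.99885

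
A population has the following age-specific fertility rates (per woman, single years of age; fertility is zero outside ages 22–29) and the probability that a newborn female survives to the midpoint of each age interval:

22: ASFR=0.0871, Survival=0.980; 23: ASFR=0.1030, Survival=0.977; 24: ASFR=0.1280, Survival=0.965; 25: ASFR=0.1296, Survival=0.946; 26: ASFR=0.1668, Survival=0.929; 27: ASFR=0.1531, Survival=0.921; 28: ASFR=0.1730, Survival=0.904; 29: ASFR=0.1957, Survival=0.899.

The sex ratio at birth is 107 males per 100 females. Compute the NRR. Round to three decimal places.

Proportion female at birth = 100 / (100 + 107) = 0.48309.
Each age group contributes 1 × ASFR × survival:
  22: 1 × 0.0871 × 0.980 = 0.08536
  23: 1 × 0.1030 × 0.977 = 0.10063
  24: 1 × 0.1280 × 0.965 = 0.12352
  25: 1 × 0.1296 × 0.946 = 0.12260
  26: 1 × 0.1668 × 0.929 = 0.15496
  27: 1 × 0.1531 × 0.921 = 0.14101
  28: 1 × 0.1730 × 0.904 = 0.15639
  29: 1 × 0.1957 × 0.899 = 0.17593
Sum = 1.06040
NRR = 0.48309 × 1.06040 = 0.51227
With NRR below 1 the population is below replacement fertility.

0.512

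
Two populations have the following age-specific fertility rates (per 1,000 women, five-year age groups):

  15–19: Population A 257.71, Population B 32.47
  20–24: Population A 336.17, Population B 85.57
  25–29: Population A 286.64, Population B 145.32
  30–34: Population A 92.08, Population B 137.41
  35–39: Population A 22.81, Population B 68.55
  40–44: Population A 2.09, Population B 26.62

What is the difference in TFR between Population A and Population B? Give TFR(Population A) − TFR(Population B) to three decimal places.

2.508

Population A:
  Sum of ASFRs = 257.71 + 336.17 + 286.64 + 92.08 + 22.81 + 2.09 = 997.50
  TFR = 5 × 997.50 / 1000 = 4.9875
Population B:
  Sum of ASFRs = 32.47 + 85.57 + 145.32 + 137.41 + 68.55 + 26.62 = 495.94
  TFR = 5 × 495.94 / 1000 = 2.4797
Difference = 4.9875 − 2.4797 = 2.5078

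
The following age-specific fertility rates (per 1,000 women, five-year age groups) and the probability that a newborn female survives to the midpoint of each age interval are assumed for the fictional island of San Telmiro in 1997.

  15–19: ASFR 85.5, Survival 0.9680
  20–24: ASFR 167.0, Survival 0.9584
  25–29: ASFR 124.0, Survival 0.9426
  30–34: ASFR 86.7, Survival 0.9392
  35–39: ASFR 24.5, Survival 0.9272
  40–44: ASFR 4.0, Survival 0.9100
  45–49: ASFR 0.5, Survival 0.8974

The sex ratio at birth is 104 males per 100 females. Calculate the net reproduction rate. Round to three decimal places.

1.147

Proportion female at birth = 100 / (100 + 104) = 0.49020.
Each age group contributes 5 × ASFR × survival:
  15–19: 5 × 85.5/1000 × 0.9680 = 0.41382
  20–24: 5 × 167.0/1000 × 0.9584 = 0.80026
  25–29: 5 × 124.0/1000 × 0.9426 = 0.58441
  30–34: 5 × 86.7/1000 × 0.9392 = 0.40714
  35–39: 5 × 24.5/1000 × 0.9272 = 0.11358
  40–44: 5 × 4.0/1000 × 0.9100 = 0.01820
  45–49: 5 × 0.5/1000 × 0.8974 = 0.00224
Sum = 2.33965
NRR = 0.49020 × 2.33965 = 1.14690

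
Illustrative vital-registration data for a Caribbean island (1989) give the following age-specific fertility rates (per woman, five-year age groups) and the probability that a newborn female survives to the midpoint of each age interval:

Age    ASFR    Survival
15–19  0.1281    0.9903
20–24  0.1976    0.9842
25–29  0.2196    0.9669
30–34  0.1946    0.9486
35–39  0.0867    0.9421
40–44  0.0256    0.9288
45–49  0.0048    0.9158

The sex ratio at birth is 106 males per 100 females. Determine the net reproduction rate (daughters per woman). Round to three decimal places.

2.010

Proportion female at birth = 100 / (100 + 106) = 0.48544.
Per-age-group product (5 × ASFR × survival probability):
  15–19: 5 × 0.1281 × 0.9903 = 0.63429
  20–24: 5 × 0.1976 × 0.9842 = 0.97239
  25–29: 5 × 0.2196 × 0.9669 = 1.06166
  30–34: 5 × 0.1946 × 0.9486 = 0.92299
  35–39: 5 × 0.0867 × 0.9421 = 0.40840
  40–44: 5 × 0.0256 × 0.9288 = 0.11889
  45–49: 5 × 0.0048 × 0.9158 = 0.02198
Sum = 4.14060
NRR = 0.48544 × 4.14060 = 2.01001
With NRR above 1 the population is above replacement fertility.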